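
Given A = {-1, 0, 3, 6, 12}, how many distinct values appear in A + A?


A + A = {a + a' : a, a' ∈ A}; |A| = 5.
General bounds: 2|A| - 1 ≤ |A + A| ≤ |A|(|A|+1)/2, i.e. 9 ≤ |A + A| ≤ 15.
Lower bound 2|A|-1 is attained iff A is an arithmetic progression.
Enumerate sums a + a' for a ≤ a' (symmetric, so this suffices):
a = -1: -1+-1=-2, -1+0=-1, -1+3=2, -1+6=5, -1+12=11
a = 0: 0+0=0, 0+3=3, 0+6=6, 0+12=12
a = 3: 3+3=6, 3+6=9, 3+12=15
a = 6: 6+6=12, 6+12=18
a = 12: 12+12=24
Distinct sums: {-2, -1, 0, 2, 3, 5, 6, 9, 11, 12, 15, 18, 24}
|A + A| = 13

|A + A| = 13


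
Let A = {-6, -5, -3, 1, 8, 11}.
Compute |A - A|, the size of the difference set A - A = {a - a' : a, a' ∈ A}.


A - A = {a - a' : a, a' ∈ A}; |A| = 6.
Bounds: 2|A|-1 ≤ |A - A| ≤ |A|² - |A| + 1, i.e. 11 ≤ |A - A| ≤ 31.
Note: 0 ∈ A - A always (from a - a). The set is symmetric: if d ∈ A - A then -d ∈ A - A.
Enumerate nonzero differences d = a - a' with a > a' (then include -d):
Positive differences: {1, 2, 3, 4, 6, 7, 10, 11, 13, 14, 16, 17}
Full difference set: {0} ∪ (positive diffs) ∪ (negative diffs).
|A - A| = 1 + 2·12 = 25 (matches direct enumeration: 25).

|A - A| = 25


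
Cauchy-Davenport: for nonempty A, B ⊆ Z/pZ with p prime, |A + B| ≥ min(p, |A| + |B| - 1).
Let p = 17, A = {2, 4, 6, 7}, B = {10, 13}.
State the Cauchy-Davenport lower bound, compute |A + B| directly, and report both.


Cauchy-Davenport: |A + B| ≥ min(p, |A| + |B| - 1) for A, B nonempty in Z/pZ.
|A| = 4, |B| = 2, p = 17.
CD lower bound = min(17, 4 + 2 - 1) = min(17, 5) = 5.
Compute A + B mod 17 directly:
a = 2: 2+10=12, 2+13=15
a = 4: 4+10=14, 4+13=0
a = 6: 6+10=16, 6+13=2
a = 7: 7+10=0, 7+13=3
A + B = {0, 2, 3, 12, 14, 15, 16}, so |A + B| = 7.
Verify: 7 ≥ 5? Yes ✓.

CD lower bound = 5, actual |A + B| = 7.


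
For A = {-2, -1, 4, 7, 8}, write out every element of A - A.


A - A = {a - a' : a, a' ∈ A}.
Compute a - a' for each ordered pair (a, a'):
a = -2: -2--2=0, -2--1=-1, -2-4=-6, -2-7=-9, -2-8=-10
a = -1: -1--2=1, -1--1=0, -1-4=-5, -1-7=-8, -1-8=-9
a = 4: 4--2=6, 4--1=5, 4-4=0, 4-7=-3, 4-8=-4
a = 7: 7--2=9, 7--1=8, 7-4=3, 7-7=0, 7-8=-1
a = 8: 8--2=10, 8--1=9, 8-4=4, 8-7=1, 8-8=0
Collecting distinct values (and noting 0 appears from a-a):
A - A = {-10, -9, -8, -6, -5, -4, -3, -1, 0, 1, 3, 4, 5, 6, 8, 9, 10}
|A - A| = 17

A - A = {-10, -9, -8, -6, -5, -4, -3, -1, 0, 1, 3, 4, 5, 6, 8, 9, 10}


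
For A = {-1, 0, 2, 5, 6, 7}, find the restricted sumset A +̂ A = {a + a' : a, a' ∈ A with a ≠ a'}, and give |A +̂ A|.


Restricted sumset: A +̂ A = {a + a' : a ∈ A, a' ∈ A, a ≠ a'}.
Equivalently, take A + A and drop any sum 2a that is achievable ONLY as a + a for a ∈ A (i.e. sums representable only with equal summands).
Enumerate pairs (a, a') with a < a' (symmetric, so each unordered pair gives one sum; this covers all a ≠ a'):
  -1 + 0 = -1
  -1 + 2 = 1
  -1 + 5 = 4
  -1 + 6 = 5
  -1 + 7 = 6
  0 + 2 = 2
  0 + 5 = 5
  0 + 6 = 6
  0 + 7 = 7
  2 + 5 = 7
  2 + 6 = 8
  2 + 7 = 9
  5 + 6 = 11
  5 + 7 = 12
  6 + 7 = 13
Collected distinct sums: {-1, 1, 2, 4, 5, 6, 7, 8, 9, 11, 12, 13}
|A +̂ A| = 12
(Reference bound: |A +̂ A| ≥ 2|A| - 3 for |A| ≥ 2, with |A| = 6 giving ≥ 9.)

|A +̂ A| = 12


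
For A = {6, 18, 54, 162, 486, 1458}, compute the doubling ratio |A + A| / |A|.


|A| = 6.
Compute A + A by enumerating all 36 pairs.
A + A = {12, 24, 36, 60, 72, 108, 168, 180, 216, 324, 492, 504, 540, 648, 972, 1464, 1476, 1512, 1620, 1944, 2916}, so |A + A| = 21.
K = |A + A| / |A| = 21/6 = 7/2 ≈ 3.5000.
Reference: AP of size 6 gives K = 11/6 ≈ 1.8333; a fully generic set of size 6 gives K ≈ 3.5000.

|A| = 6, |A + A| = 21, K = 21/6 = 7/2.


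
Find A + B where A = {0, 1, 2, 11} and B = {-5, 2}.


A + B = {a + b : a ∈ A, b ∈ B}.
Enumerate all |A|·|B| = 4·2 = 8 pairs (a, b) and collect distinct sums.
a = 0: 0+-5=-5, 0+2=2
a = 1: 1+-5=-4, 1+2=3
a = 2: 2+-5=-3, 2+2=4
a = 11: 11+-5=6, 11+2=13
Collecting distinct sums: A + B = {-5, -4, -3, 2, 3, 4, 6, 13}
|A + B| = 8

A + B = {-5, -4, -3, 2, 3, 4, 6, 13}


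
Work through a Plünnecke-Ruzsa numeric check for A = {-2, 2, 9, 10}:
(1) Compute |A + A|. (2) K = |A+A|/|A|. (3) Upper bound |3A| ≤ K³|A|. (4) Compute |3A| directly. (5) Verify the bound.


|A| = 4.
Step 1: Compute A + A by enumerating all 16 pairs.
A + A = {-4, 0, 4, 7, 8, 11, 12, 18, 19, 20}, so |A + A| = 10.
Step 2: Doubling constant K = |A + A|/|A| = 10/4 = 10/4 ≈ 2.5000.
Step 3: Plünnecke-Ruzsa gives |3A| ≤ K³·|A| = (2.5000)³ · 4 ≈ 62.5000.
Step 4: Compute 3A = A + A + A directly by enumerating all triples (a,b,c) ∈ A³; |3A| = 19.
Step 5: Check 19 ≤ 62.5000? Yes ✓.

K = 10/4, Plünnecke-Ruzsa bound K³|A| ≈ 62.5000, |3A| = 19, inequality holds.


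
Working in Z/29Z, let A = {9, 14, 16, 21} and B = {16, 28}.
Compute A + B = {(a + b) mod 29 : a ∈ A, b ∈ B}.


Work in Z/29Z: reduce every sum a + b modulo 29.
Enumerate all 8 pairs:
a = 9: 9+16=25, 9+28=8
a = 14: 14+16=1, 14+28=13
a = 16: 16+16=3, 16+28=15
a = 21: 21+16=8, 21+28=20
Distinct residues collected: {1, 3, 8, 13, 15, 20, 25}
|A + B| = 7 (out of 29 total residues).

A + B = {1, 3, 8, 13, 15, 20, 25}


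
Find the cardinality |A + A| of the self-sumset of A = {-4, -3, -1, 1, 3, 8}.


A + A = {a + a' : a, a' ∈ A}; |A| = 6.
General bounds: 2|A| - 1 ≤ |A + A| ≤ |A|(|A|+1)/2, i.e. 11 ≤ |A + A| ≤ 21.
Lower bound 2|A|-1 is attained iff A is an arithmetic progression.
Enumerate sums a + a' for a ≤ a' (symmetric, so this suffices):
a = -4: -4+-4=-8, -4+-3=-7, -4+-1=-5, -4+1=-3, -4+3=-1, -4+8=4
a = -3: -3+-3=-6, -3+-1=-4, -3+1=-2, -3+3=0, -3+8=5
a = -1: -1+-1=-2, -1+1=0, -1+3=2, -1+8=7
a = 1: 1+1=2, 1+3=4, 1+8=9
a = 3: 3+3=6, 3+8=11
a = 8: 8+8=16
Distinct sums: {-8, -7, -6, -5, -4, -3, -2, -1, 0, 2, 4, 5, 6, 7, 9, 11, 16}
|A + A| = 17

|A + A| = 17


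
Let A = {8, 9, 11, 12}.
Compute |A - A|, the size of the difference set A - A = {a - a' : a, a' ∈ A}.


A - A = {a - a' : a, a' ∈ A}; |A| = 4.
Bounds: 2|A|-1 ≤ |A - A| ≤ |A|² - |A| + 1, i.e. 7 ≤ |A - A| ≤ 13.
Note: 0 ∈ A - A always (from a - a). The set is symmetric: if d ∈ A - A then -d ∈ A - A.
Enumerate nonzero differences d = a - a' with a > a' (then include -d):
Positive differences: {1, 2, 3, 4}
Full difference set: {0} ∪ (positive diffs) ∪ (negative diffs).
|A - A| = 1 + 2·4 = 9 (matches direct enumeration: 9).

|A - A| = 9


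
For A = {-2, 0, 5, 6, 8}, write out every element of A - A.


A - A = {a - a' : a, a' ∈ A}.
Compute a - a' for each ordered pair (a, a'):
a = -2: -2--2=0, -2-0=-2, -2-5=-7, -2-6=-8, -2-8=-10
a = 0: 0--2=2, 0-0=0, 0-5=-5, 0-6=-6, 0-8=-8
a = 5: 5--2=7, 5-0=5, 5-5=0, 5-6=-1, 5-8=-3
a = 6: 6--2=8, 6-0=6, 6-5=1, 6-6=0, 6-8=-2
a = 8: 8--2=10, 8-0=8, 8-5=3, 8-6=2, 8-8=0
Collecting distinct values (and noting 0 appears from a-a):
A - A = {-10, -8, -7, -6, -5, -3, -2, -1, 0, 1, 2, 3, 5, 6, 7, 8, 10}
|A - A| = 17

A - A = {-10, -8, -7, -6, -5, -3, -2, -1, 0, 1, 2, 3, 5, 6, 7, 8, 10}


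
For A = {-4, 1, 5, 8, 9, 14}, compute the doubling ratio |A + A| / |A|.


|A| = 6.
Compute A + A by enumerating all 36 pairs.
A + A = {-8, -3, 1, 2, 4, 5, 6, 9, 10, 13, 14, 15, 16, 17, 18, 19, 22, 23, 28}, so |A + A| = 19.
K = |A + A| / |A| = 19/6 (already in lowest terms) ≈ 3.1667.
Reference: AP of size 6 gives K = 11/6 ≈ 1.8333; a fully generic set of size 6 gives K ≈ 3.5000.

|A| = 6, |A + A| = 19, K = 19/6.


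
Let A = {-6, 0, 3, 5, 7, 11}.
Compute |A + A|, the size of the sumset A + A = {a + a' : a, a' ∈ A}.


A + A = {a + a' : a, a' ∈ A}; |A| = 6.
General bounds: 2|A| - 1 ≤ |A + A| ≤ |A|(|A|+1)/2, i.e. 11 ≤ |A + A| ≤ 21.
Lower bound 2|A|-1 is attained iff A is an arithmetic progression.
Enumerate sums a + a' for a ≤ a' (symmetric, so this suffices):
a = -6: -6+-6=-12, -6+0=-6, -6+3=-3, -6+5=-1, -6+7=1, -6+11=5
a = 0: 0+0=0, 0+3=3, 0+5=5, 0+7=7, 0+11=11
a = 3: 3+3=6, 3+5=8, 3+7=10, 3+11=14
a = 5: 5+5=10, 5+7=12, 5+11=16
a = 7: 7+7=14, 7+11=18
a = 11: 11+11=22
Distinct sums: {-12, -6, -3, -1, 0, 1, 3, 5, 6, 7, 8, 10, 11, 12, 14, 16, 18, 22}
|A + A| = 18

|A + A| = 18


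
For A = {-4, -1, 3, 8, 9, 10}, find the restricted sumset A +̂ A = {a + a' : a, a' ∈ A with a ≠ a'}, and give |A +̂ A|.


Restricted sumset: A +̂ A = {a + a' : a ∈ A, a' ∈ A, a ≠ a'}.
Equivalently, take A + A and drop any sum 2a that is achievable ONLY as a + a for a ∈ A (i.e. sums representable only with equal summands).
Enumerate pairs (a, a') with a < a' (symmetric, so each unordered pair gives one sum; this covers all a ≠ a'):
  -4 + -1 = -5
  -4 + 3 = -1
  -4 + 8 = 4
  -4 + 9 = 5
  -4 + 10 = 6
  -1 + 3 = 2
  -1 + 8 = 7
  -1 + 9 = 8
  -1 + 10 = 9
  3 + 8 = 11
  3 + 9 = 12
  3 + 10 = 13
  8 + 9 = 17
  8 + 10 = 18
  9 + 10 = 19
Collected distinct sums: {-5, -1, 2, 4, 5, 6, 7, 8, 9, 11, 12, 13, 17, 18, 19}
|A +̂ A| = 15
(Reference bound: |A +̂ A| ≥ 2|A| - 3 for |A| ≥ 2, with |A| = 6 giving ≥ 9.)

|A +̂ A| = 15


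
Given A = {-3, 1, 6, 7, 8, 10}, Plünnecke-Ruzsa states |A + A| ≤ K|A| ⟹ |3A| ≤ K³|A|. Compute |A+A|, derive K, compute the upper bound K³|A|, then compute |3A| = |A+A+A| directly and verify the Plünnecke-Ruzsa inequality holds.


|A| = 6.
Step 1: Compute A + A by enumerating all 36 pairs.
A + A = {-6, -2, 2, 3, 4, 5, 7, 8, 9, 11, 12, 13, 14, 15, 16, 17, 18, 20}, so |A + A| = 18.
Step 2: Doubling constant K = |A + A|/|A| = 18/6 = 18/6 ≈ 3.0000.
Step 3: Plünnecke-Ruzsa gives |3A| ≤ K³·|A| = (3.0000)³ · 6 ≈ 162.0000.
Step 4: Compute 3A = A + A + A directly by enumerating all triples (a,b,c) ∈ A³; |3A| = 32.
Step 5: Check 32 ≤ 162.0000? Yes ✓.

K = 18/6, Plünnecke-Ruzsa bound K³|A| ≈ 162.0000, |3A| = 32, inequality holds.


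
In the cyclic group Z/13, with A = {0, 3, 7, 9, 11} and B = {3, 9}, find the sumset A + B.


Work in Z/13Z: reduce every sum a + b modulo 13.
Enumerate all 10 pairs:
a = 0: 0+3=3, 0+9=9
a = 3: 3+3=6, 3+9=12
a = 7: 7+3=10, 7+9=3
a = 9: 9+3=12, 9+9=5
a = 11: 11+3=1, 11+9=7
Distinct residues collected: {1, 3, 5, 6, 7, 9, 10, 12}
|A + B| = 8 (out of 13 total residues).

A + B = {1, 3, 5, 6, 7, 9, 10, 12}


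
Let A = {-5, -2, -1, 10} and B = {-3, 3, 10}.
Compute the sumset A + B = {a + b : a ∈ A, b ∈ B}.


A + B = {a + b : a ∈ A, b ∈ B}.
Enumerate all |A|·|B| = 4·3 = 12 pairs (a, b) and collect distinct sums.
a = -5: -5+-3=-8, -5+3=-2, -5+10=5
a = -2: -2+-3=-5, -2+3=1, -2+10=8
a = -1: -1+-3=-4, -1+3=2, -1+10=9
a = 10: 10+-3=7, 10+3=13, 10+10=20
Collecting distinct sums: A + B = {-8, -5, -4, -2, 1, 2, 5, 7, 8, 9, 13, 20}
|A + B| = 12

A + B = {-8, -5, -4, -2, 1, 2, 5, 7, 8, 9, 13, 20}


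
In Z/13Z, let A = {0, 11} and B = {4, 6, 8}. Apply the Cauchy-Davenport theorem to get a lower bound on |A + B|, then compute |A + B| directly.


Cauchy-Davenport: |A + B| ≥ min(p, |A| + |B| - 1) for A, B nonempty in Z/pZ.
|A| = 2, |B| = 3, p = 13.
CD lower bound = min(13, 2 + 3 - 1) = min(13, 4) = 4.
Compute A + B mod 13 directly:
a = 0: 0+4=4, 0+6=6, 0+8=8
a = 11: 11+4=2, 11+6=4, 11+8=6
A + B = {2, 4, 6, 8}, so |A + B| = 4.
Verify: 4 ≥ 4? Yes ✓.

CD lower bound = 4, actual |A + B| = 4.


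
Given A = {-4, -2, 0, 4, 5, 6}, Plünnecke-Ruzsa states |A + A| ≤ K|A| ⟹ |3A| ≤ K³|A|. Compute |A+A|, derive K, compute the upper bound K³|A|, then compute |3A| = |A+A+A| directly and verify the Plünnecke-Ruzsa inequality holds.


|A| = 6.
Step 1: Compute A + A by enumerating all 36 pairs.
A + A = {-8, -6, -4, -2, 0, 1, 2, 3, 4, 5, 6, 8, 9, 10, 11, 12}, so |A + A| = 16.
Step 2: Doubling constant K = |A + A|/|A| = 16/6 = 16/6 ≈ 2.6667.
Step 3: Plünnecke-Ruzsa gives |3A| ≤ K³·|A| = (2.6667)³ · 6 ≈ 113.7778.
Step 4: Compute 3A = A + A + A directly by enumerating all triples (a,b,c) ∈ A³; |3A| = 27.
Step 5: Check 27 ≤ 113.7778? Yes ✓.

K = 16/6, Plünnecke-Ruzsa bound K³|A| ≈ 113.7778, |3A| = 27, inequality holds.


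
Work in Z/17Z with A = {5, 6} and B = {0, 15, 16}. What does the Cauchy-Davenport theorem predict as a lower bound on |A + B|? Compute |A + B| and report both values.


Cauchy-Davenport: |A + B| ≥ min(p, |A| + |B| - 1) for A, B nonempty in Z/pZ.
|A| = 2, |B| = 3, p = 17.
CD lower bound = min(17, 2 + 3 - 1) = min(17, 4) = 4.
Compute A + B mod 17 directly:
a = 5: 5+0=5, 5+15=3, 5+16=4
a = 6: 6+0=6, 6+15=4, 6+16=5
A + B = {3, 4, 5, 6}, so |A + B| = 4.
Verify: 4 ≥ 4? Yes ✓.

CD lower bound = 4, actual |A + B| = 4.


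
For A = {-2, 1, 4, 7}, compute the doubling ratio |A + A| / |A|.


|A| = 4.
Compute A + A by enumerating all 16 pairs.
A + A = {-4, -1, 2, 5, 8, 11, 14}, so |A + A| = 7.
K = |A + A| / |A| = 7/4 (already in lowest terms) ≈ 1.7500.
Reference: AP of size 4 gives K = 7/4 ≈ 1.7500; a fully generic set of size 4 gives K ≈ 2.5000.

|A| = 4, |A + A| = 7, K = 7/4.


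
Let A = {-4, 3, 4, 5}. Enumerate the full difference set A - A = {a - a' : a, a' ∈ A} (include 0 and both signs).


A - A = {a - a' : a, a' ∈ A}.
Compute a - a' for each ordered pair (a, a'):
a = -4: -4--4=0, -4-3=-7, -4-4=-8, -4-5=-9
a = 3: 3--4=7, 3-3=0, 3-4=-1, 3-5=-2
a = 4: 4--4=8, 4-3=1, 4-4=0, 4-5=-1
a = 5: 5--4=9, 5-3=2, 5-4=1, 5-5=0
Collecting distinct values (and noting 0 appears from a-a):
A - A = {-9, -8, -7, -2, -1, 0, 1, 2, 7, 8, 9}
|A - A| = 11

A - A = {-9, -8, -7, -2, -1, 0, 1, 2, 7, 8, 9}


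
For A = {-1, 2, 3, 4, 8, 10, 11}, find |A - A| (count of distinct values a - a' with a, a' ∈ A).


A - A = {a - a' : a, a' ∈ A}; |A| = 7.
Bounds: 2|A|-1 ≤ |A - A| ≤ |A|² - |A| + 1, i.e. 13 ≤ |A - A| ≤ 43.
Note: 0 ∈ A - A always (from a - a). The set is symmetric: if d ∈ A - A then -d ∈ A - A.
Enumerate nonzero differences d = a - a' with a > a' (then include -d):
Positive differences: {1, 2, 3, 4, 5, 6, 7, 8, 9, 11, 12}
Full difference set: {0} ∪ (positive diffs) ∪ (negative diffs).
|A - A| = 1 + 2·11 = 23 (matches direct enumeration: 23).

|A - A| = 23


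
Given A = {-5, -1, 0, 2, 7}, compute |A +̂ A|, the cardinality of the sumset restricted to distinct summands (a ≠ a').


Restricted sumset: A +̂ A = {a + a' : a ∈ A, a' ∈ A, a ≠ a'}.
Equivalently, take A + A and drop any sum 2a that is achievable ONLY as a + a for a ∈ A (i.e. sums representable only with equal summands).
Enumerate pairs (a, a') with a < a' (symmetric, so each unordered pair gives one sum; this covers all a ≠ a'):
  -5 + -1 = -6
  -5 + 0 = -5
  -5 + 2 = -3
  -5 + 7 = 2
  -1 + 0 = -1
  -1 + 2 = 1
  -1 + 7 = 6
  0 + 2 = 2
  0 + 7 = 7
  2 + 7 = 9
Collected distinct sums: {-6, -5, -3, -1, 1, 2, 6, 7, 9}
|A +̂ A| = 9
(Reference bound: |A +̂ A| ≥ 2|A| - 3 for |A| ≥ 2, with |A| = 5 giving ≥ 7.)

|A +̂ A| = 9


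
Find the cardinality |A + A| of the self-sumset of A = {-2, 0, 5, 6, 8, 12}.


A + A = {a + a' : a, a' ∈ A}; |A| = 6.
General bounds: 2|A| - 1 ≤ |A + A| ≤ |A|(|A|+1)/2, i.e. 11 ≤ |A + A| ≤ 21.
Lower bound 2|A|-1 is attained iff A is an arithmetic progression.
Enumerate sums a + a' for a ≤ a' (symmetric, so this suffices):
a = -2: -2+-2=-4, -2+0=-2, -2+5=3, -2+6=4, -2+8=6, -2+12=10
a = 0: 0+0=0, 0+5=5, 0+6=6, 0+8=8, 0+12=12
a = 5: 5+5=10, 5+6=11, 5+8=13, 5+12=17
a = 6: 6+6=12, 6+8=14, 6+12=18
a = 8: 8+8=16, 8+12=20
a = 12: 12+12=24
Distinct sums: {-4, -2, 0, 3, 4, 5, 6, 8, 10, 11, 12, 13, 14, 16, 17, 18, 20, 24}
|A + A| = 18

|A + A| = 18


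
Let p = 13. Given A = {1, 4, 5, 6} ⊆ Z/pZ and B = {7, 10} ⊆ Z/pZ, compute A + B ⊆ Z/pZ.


Work in Z/13Z: reduce every sum a + b modulo 13.
Enumerate all 8 pairs:
a = 1: 1+7=8, 1+10=11
a = 4: 4+7=11, 4+10=1
a = 5: 5+7=12, 5+10=2
a = 6: 6+7=0, 6+10=3
Distinct residues collected: {0, 1, 2, 3, 8, 11, 12}
|A + B| = 7 (out of 13 total residues).

A + B = {0, 1, 2, 3, 8, 11, 12}


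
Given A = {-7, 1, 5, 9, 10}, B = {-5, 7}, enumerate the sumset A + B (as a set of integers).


A + B = {a + b : a ∈ A, b ∈ B}.
Enumerate all |A|·|B| = 5·2 = 10 pairs (a, b) and collect distinct sums.
a = -7: -7+-5=-12, -7+7=0
a = 1: 1+-5=-4, 1+7=8
a = 5: 5+-5=0, 5+7=12
a = 9: 9+-5=4, 9+7=16
a = 10: 10+-5=5, 10+7=17
Collecting distinct sums: A + B = {-12, -4, 0, 4, 5, 8, 12, 16, 17}
|A + B| = 9

A + B = {-12, -4, 0, 4, 5, 8, 12, 16, 17}


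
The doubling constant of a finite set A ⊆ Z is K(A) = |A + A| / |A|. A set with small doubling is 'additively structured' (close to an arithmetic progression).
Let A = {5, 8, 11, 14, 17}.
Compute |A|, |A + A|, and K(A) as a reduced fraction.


|A| = 5.
Compute A + A by enumerating all 25 pairs.
A + A = {10, 13, 16, 19, 22, 25, 28, 31, 34}, so |A + A| = 9.
K = |A + A| / |A| = 9/5 (already in lowest terms) ≈ 1.8000.
Reference: AP of size 5 gives K = 9/5 ≈ 1.8000; a fully generic set of size 5 gives K ≈ 3.0000.

|A| = 5, |A + A| = 9, K = 9/5.


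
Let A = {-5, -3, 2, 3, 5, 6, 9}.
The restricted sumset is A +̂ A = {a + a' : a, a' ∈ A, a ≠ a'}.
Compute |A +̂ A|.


Restricted sumset: A +̂ A = {a + a' : a ∈ A, a' ∈ A, a ≠ a'}.
Equivalently, take A + A and drop any sum 2a that is achievable ONLY as a + a for a ∈ A (i.e. sums representable only with equal summands).
Enumerate pairs (a, a') with a < a' (symmetric, so each unordered pair gives one sum; this covers all a ≠ a'):
  -5 + -3 = -8
  -5 + 2 = -3
  -5 + 3 = -2
  -5 + 5 = 0
  -5 + 6 = 1
  -5 + 9 = 4
  -3 + 2 = -1
  -3 + 3 = 0
  -3 + 5 = 2
  -3 + 6 = 3
  -3 + 9 = 6
  2 + 3 = 5
  2 + 5 = 7
  2 + 6 = 8
  2 + 9 = 11
  3 + 5 = 8
  3 + 6 = 9
  3 + 9 = 12
  5 + 6 = 11
  5 + 9 = 14
  6 + 9 = 15
Collected distinct sums: {-8, -3, -2, -1, 0, 1, 2, 3, 4, 5, 6, 7, 8, 9, 11, 12, 14, 15}
|A +̂ A| = 18
(Reference bound: |A +̂ A| ≥ 2|A| - 3 for |A| ≥ 2, with |A| = 7 giving ≥ 11.)

|A +̂ A| = 18


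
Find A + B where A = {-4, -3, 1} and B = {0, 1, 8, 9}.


A + B = {a + b : a ∈ A, b ∈ B}.
Enumerate all |A|·|B| = 3·4 = 12 pairs (a, b) and collect distinct sums.
a = -4: -4+0=-4, -4+1=-3, -4+8=4, -4+9=5
a = -3: -3+0=-3, -3+1=-2, -3+8=5, -3+9=6
a = 1: 1+0=1, 1+1=2, 1+8=9, 1+9=10
Collecting distinct sums: A + B = {-4, -3, -2, 1, 2, 4, 5, 6, 9, 10}
|A + B| = 10

A + B = {-4, -3, -2, 1, 2, 4, 5, 6, 9, 10}


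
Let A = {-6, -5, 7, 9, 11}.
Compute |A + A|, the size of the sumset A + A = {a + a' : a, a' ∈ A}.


A + A = {a + a' : a, a' ∈ A}; |A| = 5.
General bounds: 2|A| - 1 ≤ |A + A| ≤ |A|(|A|+1)/2, i.e. 9 ≤ |A + A| ≤ 15.
Lower bound 2|A|-1 is attained iff A is an arithmetic progression.
Enumerate sums a + a' for a ≤ a' (symmetric, so this suffices):
a = -6: -6+-6=-12, -6+-5=-11, -6+7=1, -6+9=3, -6+11=5
a = -5: -5+-5=-10, -5+7=2, -5+9=4, -5+11=6
a = 7: 7+7=14, 7+9=16, 7+11=18
a = 9: 9+9=18, 9+11=20
a = 11: 11+11=22
Distinct sums: {-12, -11, -10, 1, 2, 3, 4, 5, 6, 14, 16, 18, 20, 22}
|A + A| = 14

|A + A| = 14


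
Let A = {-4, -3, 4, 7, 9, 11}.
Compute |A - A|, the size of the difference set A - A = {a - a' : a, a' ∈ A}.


A - A = {a - a' : a, a' ∈ A}; |A| = 6.
Bounds: 2|A|-1 ≤ |A - A| ≤ |A|² - |A| + 1, i.e. 11 ≤ |A - A| ≤ 31.
Note: 0 ∈ A - A always (from a - a). The set is symmetric: if d ∈ A - A then -d ∈ A - A.
Enumerate nonzero differences d = a - a' with a > a' (then include -d):
Positive differences: {1, 2, 3, 4, 5, 7, 8, 10, 11, 12, 13, 14, 15}
Full difference set: {0} ∪ (positive diffs) ∪ (negative diffs).
|A - A| = 1 + 2·13 = 27 (matches direct enumeration: 27).

|A - A| = 27


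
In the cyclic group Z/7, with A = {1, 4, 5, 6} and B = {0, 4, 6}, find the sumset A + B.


Work in Z/7Z: reduce every sum a + b modulo 7.
Enumerate all 12 pairs:
a = 1: 1+0=1, 1+4=5, 1+6=0
a = 4: 4+0=4, 4+4=1, 4+6=3
a = 5: 5+0=5, 5+4=2, 5+6=4
a = 6: 6+0=6, 6+4=3, 6+6=5
Distinct residues collected: {0, 1, 2, 3, 4, 5, 6}
|A + B| = 7 (out of 7 total residues).

A + B = {0, 1, 2, 3, 4, 5, 6}


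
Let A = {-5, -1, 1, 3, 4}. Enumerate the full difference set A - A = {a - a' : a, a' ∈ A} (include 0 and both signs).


A - A = {a - a' : a, a' ∈ A}.
Compute a - a' for each ordered pair (a, a'):
a = -5: -5--5=0, -5--1=-4, -5-1=-6, -5-3=-8, -5-4=-9
a = -1: -1--5=4, -1--1=0, -1-1=-2, -1-3=-4, -1-4=-5
a = 1: 1--5=6, 1--1=2, 1-1=0, 1-3=-2, 1-4=-3
a = 3: 3--5=8, 3--1=4, 3-1=2, 3-3=0, 3-4=-1
a = 4: 4--5=9, 4--1=5, 4-1=3, 4-3=1, 4-4=0
Collecting distinct values (and noting 0 appears from a-a):
A - A = {-9, -8, -6, -5, -4, -3, -2, -1, 0, 1, 2, 3, 4, 5, 6, 8, 9}
|A - A| = 17

A - A = {-9, -8, -6, -5, -4, -3, -2, -1, 0, 1, 2, 3, 4, 5, 6, 8, 9}


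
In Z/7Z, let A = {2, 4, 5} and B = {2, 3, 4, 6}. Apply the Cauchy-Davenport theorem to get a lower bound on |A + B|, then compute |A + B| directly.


Cauchy-Davenport: |A + B| ≥ min(p, |A| + |B| - 1) for A, B nonempty in Z/pZ.
|A| = 3, |B| = 4, p = 7.
CD lower bound = min(7, 3 + 4 - 1) = min(7, 6) = 6.
Compute A + B mod 7 directly:
a = 2: 2+2=4, 2+3=5, 2+4=6, 2+6=1
a = 4: 4+2=6, 4+3=0, 4+4=1, 4+6=3
a = 5: 5+2=0, 5+3=1, 5+4=2, 5+6=4
A + B = {0, 1, 2, 3, 4, 5, 6}, so |A + B| = 7.
Verify: 7 ≥ 6? Yes ✓.

CD lower bound = 6, actual |A + B| = 7.


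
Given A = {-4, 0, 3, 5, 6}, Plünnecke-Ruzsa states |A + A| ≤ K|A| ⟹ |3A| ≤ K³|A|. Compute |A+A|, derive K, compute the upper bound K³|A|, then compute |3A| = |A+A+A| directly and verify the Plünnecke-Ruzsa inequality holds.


|A| = 5.
Step 1: Compute A + A by enumerating all 25 pairs.
A + A = {-8, -4, -1, 0, 1, 2, 3, 5, 6, 8, 9, 10, 11, 12}, so |A + A| = 14.
Step 2: Doubling constant K = |A + A|/|A| = 14/5 = 14/5 ≈ 2.8000.
Step 3: Plünnecke-Ruzsa gives |3A| ≤ K³·|A| = (2.8000)³ · 5 ≈ 109.7600.
Step 4: Compute 3A = A + A + A directly by enumerating all triples (a,b,c) ∈ A³; |3A| = 26.
Step 5: Check 26 ≤ 109.7600? Yes ✓.

K = 14/5, Plünnecke-Ruzsa bound K³|A| ≈ 109.7600, |3A| = 26, inequality holds.


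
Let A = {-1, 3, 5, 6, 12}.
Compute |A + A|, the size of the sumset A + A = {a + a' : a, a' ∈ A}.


A + A = {a + a' : a, a' ∈ A}; |A| = 5.
General bounds: 2|A| - 1 ≤ |A + A| ≤ |A|(|A|+1)/2, i.e. 9 ≤ |A + A| ≤ 15.
Lower bound 2|A|-1 is attained iff A is an arithmetic progression.
Enumerate sums a + a' for a ≤ a' (symmetric, so this suffices):
a = -1: -1+-1=-2, -1+3=2, -1+5=4, -1+6=5, -1+12=11
a = 3: 3+3=6, 3+5=8, 3+6=9, 3+12=15
a = 5: 5+5=10, 5+6=11, 5+12=17
a = 6: 6+6=12, 6+12=18
a = 12: 12+12=24
Distinct sums: {-2, 2, 4, 5, 6, 8, 9, 10, 11, 12, 15, 17, 18, 24}
|A + A| = 14

|A + A| = 14


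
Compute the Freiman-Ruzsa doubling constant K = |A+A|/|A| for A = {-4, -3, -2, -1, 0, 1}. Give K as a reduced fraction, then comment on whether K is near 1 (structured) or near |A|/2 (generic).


|A| = 6.
Compute A + A by enumerating all 36 pairs.
A + A = {-8, -7, -6, -5, -4, -3, -2, -1, 0, 1, 2}, so |A + A| = 11.
K = |A + A| / |A| = 11/6 (already in lowest terms) ≈ 1.8333.
Reference: AP of size 6 gives K = 11/6 ≈ 1.8333; a fully generic set of size 6 gives K ≈ 3.5000.

|A| = 6, |A + A| = 11, K = 11/6.


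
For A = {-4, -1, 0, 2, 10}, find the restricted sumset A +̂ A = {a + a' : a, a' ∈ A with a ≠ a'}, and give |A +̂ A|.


Restricted sumset: A +̂ A = {a + a' : a ∈ A, a' ∈ A, a ≠ a'}.
Equivalently, take A + A and drop any sum 2a that is achievable ONLY as a + a for a ∈ A (i.e. sums representable only with equal summands).
Enumerate pairs (a, a') with a < a' (symmetric, so each unordered pair gives one sum; this covers all a ≠ a'):
  -4 + -1 = -5
  -4 + 0 = -4
  -4 + 2 = -2
  -4 + 10 = 6
  -1 + 0 = -1
  -1 + 2 = 1
  -1 + 10 = 9
  0 + 2 = 2
  0 + 10 = 10
  2 + 10 = 12
Collected distinct sums: {-5, -4, -2, -1, 1, 2, 6, 9, 10, 12}
|A +̂ A| = 10
(Reference bound: |A +̂ A| ≥ 2|A| - 3 for |A| ≥ 2, with |A| = 5 giving ≥ 7.)

|A +̂ A| = 10


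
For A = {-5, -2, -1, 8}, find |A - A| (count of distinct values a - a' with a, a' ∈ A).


A - A = {a - a' : a, a' ∈ A}; |A| = 4.
Bounds: 2|A|-1 ≤ |A - A| ≤ |A|² - |A| + 1, i.e. 7 ≤ |A - A| ≤ 13.
Note: 0 ∈ A - A always (from a - a). The set is symmetric: if d ∈ A - A then -d ∈ A - A.
Enumerate nonzero differences d = a - a' with a > a' (then include -d):
Positive differences: {1, 3, 4, 9, 10, 13}
Full difference set: {0} ∪ (positive diffs) ∪ (negative diffs).
|A - A| = 1 + 2·6 = 13 (matches direct enumeration: 13).

|A - A| = 13


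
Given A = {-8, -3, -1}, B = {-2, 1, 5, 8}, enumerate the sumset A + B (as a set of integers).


A + B = {a + b : a ∈ A, b ∈ B}.
Enumerate all |A|·|B| = 3·4 = 12 pairs (a, b) and collect distinct sums.
a = -8: -8+-2=-10, -8+1=-7, -8+5=-3, -8+8=0
a = -3: -3+-2=-5, -3+1=-2, -3+5=2, -3+8=5
a = -1: -1+-2=-3, -1+1=0, -1+5=4, -1+8=7
Collecting distinct sums: A + B = {-10, -7, -5, -3, -2, 0, 2, 4, 5, 7}
|A + B| = 10

A + B = {-10, -7, -5, -3, -2, 0, 2, 4, 5, 7}


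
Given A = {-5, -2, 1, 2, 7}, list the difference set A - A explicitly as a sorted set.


A - A = {a - a' : a, a' ∈ A}.
Compute a - a' for each ordered pair (a, a'):
a = -5: -5--5=0, -5--2=-3, -5-1=-6, -5-2=-7, -5-7=-12
a = -2: -2--5=3, -2--2=0, -2-1=-3, -2-2=-4, -2-7=-9
a = 1: 1--5=6, 1--2=3, 1-1=0, 1-2=-1, 1-7=-6
a = 2: 2--5=7, 2--2=4, 2-1=1, 2-2=0, 2-7=-5
a = 7: 7--5=12, 7--2=9, 7-1=6, 7-2=5, 7-7=0
Collecting distinct values (and noting 0 appears from a-a):
A - A = {-12, -9, -7, -6, -5, -4, -3, -1, 0, 1, 3, 4, 5, 6, 7, 9, 12}
|A - A| = 17

A - A = {-12, -9, -7, -6, -5, -4, -3, -1, 0, 1, 3, 4, 5, 6, 7, 9, 12}


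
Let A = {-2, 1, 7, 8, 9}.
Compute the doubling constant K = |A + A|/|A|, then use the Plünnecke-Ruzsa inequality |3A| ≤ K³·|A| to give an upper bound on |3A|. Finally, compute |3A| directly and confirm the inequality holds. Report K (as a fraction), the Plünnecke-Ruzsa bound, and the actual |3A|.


|A| = 5.
Step 1: Compute A + A by enumerating all 25 pairs.
A + A = {-4, -1, 2, 5, 6, 7, 8, 9, 10, 14, 15, 16, 17, 18}, so |A + A| = 14.
Step 2: Doubling constant K = |A + A|/|A| = 14/5 = 14/5 ≈ 2.8000.
Step 3: Plünnecke-Ruzsa gives |3A| ≤ K³·|A| = (2.8000)³ · 5 ≈ 109.7600.
Step 4: Compute 3A = A + A + A directly by enumerating all triples (a,b,c) ∈ A³; |3A| = 27.
Step 5: Check 27 ≤ 109.7600? Yes ✓.

K = 14/5, Plünnecke-Ruzsa bound K³|A| ≈ 109.7600, |3A| = 27, inequality holds.


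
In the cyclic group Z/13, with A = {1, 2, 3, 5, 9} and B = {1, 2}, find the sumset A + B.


Work in Z/13Z: reduce every sum a + b modulo 13.
Enumerate all 10 pairs:
a = 1: 1+1=2, 1+2=3
a = 2: 2+1=3, 2+2=4
a = 3: 3+1=4, 3+2=5
a = 5: 5+1=6, 5+2=7
a = 9: 9+1=10, 9+2=11
Distinct residues collected: {2, 3, 4, 5, 6, 7, 10, 11}
|A + B| = 8 (out of 13 total residues).

A + B = {2, 3, 4, 5, 6, 7, 10, 11}


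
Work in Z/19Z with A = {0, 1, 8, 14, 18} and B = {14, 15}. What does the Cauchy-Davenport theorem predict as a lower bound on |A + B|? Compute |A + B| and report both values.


Cauchy-Davenport: |A + B| ≥ min(p, |A| + |B| - 1) for A, B nonempty in Z/pZ.
|A| = 5, |B| = 2, p = 19.
CD lower bound = min(19, 5 + 2 - 1) = min(19, 6) = 6.
Compute A + B mod 19 directly:
a = 0: 0+14=14, 0+15=15
a = 1: 1+14=15, 1+15=16
a = 8: 8+14=3, 8+15=4
a = 14: 14+14=9, 14+15=10
a = 18: 18+14=13, 18+15=14
A + B = {3, 4, 9, 10, 13, 14, 15, 16}, so |A + B| = 8.
Verify: 8 ≥ 6? Yes ✓.

CD lower bound = 6, actual |A + B| = 8.


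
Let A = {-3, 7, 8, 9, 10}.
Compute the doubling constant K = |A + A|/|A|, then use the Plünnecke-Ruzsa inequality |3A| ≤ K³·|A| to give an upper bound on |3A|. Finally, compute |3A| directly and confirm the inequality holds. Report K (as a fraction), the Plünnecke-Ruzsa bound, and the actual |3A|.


|A| = 5.
Step 1: Compute A + A by enumerating all 25 pairs.
A + A = {-6, 4, 5, 6, 7, 14, 15, 16, 17, 18, 19, 20}, so |A + A| = 12.
Step 2: Doubling constant K = |A + A|/|A| = 12/5 = 12/5 ≈ 2.4000.
Step 3: Plünnecke-Ruzsa gives |3A| ≤ K³·|A| = (2.4000)³ · 5 ≈ 69.1200.
Step 4: Compute 3A = A + A + A directly by enumerating all triples (a,b,c) ∈ A³; |3A| = 22.
Step 5: Check 22 ≤ 69.1200? Yes ✓.

K = 12/5, Plünnecke-Ruzsa bound K³|A| ≈ 69.1200, |3A| = 22, inequality holds.


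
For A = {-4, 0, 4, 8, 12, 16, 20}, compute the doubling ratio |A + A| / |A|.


|A| = 7.
Compute A + A by enumerating all 49 pairs.
A + A = {-8, -4, 0, 4, 8, 12, 16, 20, 24, 28, 32, 36, 40}, so |A + A| = 13.
K = |A + A| / |A| = 13/7 (already in lowest terms) ≈ 1.8571.
Reference: AP of size 7 gives K = 13/7 ≈ 1.8571; a fully generic set of size 7 gives K ≈ 4.0000.

|A| = 7, |A + A| = 13, K = 13/7.


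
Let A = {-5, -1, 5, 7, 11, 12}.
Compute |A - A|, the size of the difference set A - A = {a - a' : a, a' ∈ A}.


A - A = {a - a' : a, a' ∈ A}; |A| = 6.
Bounds: 2|A|-1 ≤ |A - A| ≤ |A|² - |A| + 1, i.e. 11 ≤ |A - A| ≤ 31.
Note: 0 ∈ A - A always (from a - a). The set is symmetric: if d ∈ A - A then -d ∈ A - A.
Enumerate nonzero differences d = a - a' with a > a' (then include -d):
Positive differences: {1, 2, 4, 5, 6, 7, 8, 10, 12, 13, 16, 17}
Full difference set: {0} ∪ (positive diffs) ∪ (negative diffs).
|A - A| = 1 + 2·12 = 25 (matches direct enumeration: 25).

|A - A| = 25


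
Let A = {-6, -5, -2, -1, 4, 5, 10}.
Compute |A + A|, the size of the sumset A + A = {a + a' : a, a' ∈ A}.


A + A = {a + a' : a, a' ∈ A}; |A| = 7.
General bounds: 2|A| - 1 ≤ |A + A| ≤ |A|(|A|+1)/2, i.e. 13 ≤ |A + A| ≤ 28.
Lower bound 2|A|-1 is attained iff A is an arithmetic progression.
Enumerate sums a + a' for a ≤ a' (symmetric, so this suffices):
a = -6: -6+-6=-12, -6+-5=-11, -6+-2=-8, -6+-1=-7, -6+4=-2, -6+5=-1, -6+10=4
a = -5: -5+-5=-10, -5+-2=-7, -5+-1=-6, -5+4=-1, -5+5=0, -5+10=5
a = -2: -2+-2=-4, -2+-1=-3, -2+4=2, -2+5=3, -2+10=8
a = -1: -1+-1=-2, -1+4=3, -1+5=4, -1+10=9
a = 4: 4+4=8, 4+5=9, 4+10=14
a = 5: 5+5=10, 5+10=15
a = 10: 10+10=20
Distinct sums: {-12, -11, -10, -8, -7, -6, -4, -3, -2, -1, 0, 2, 3, 4, 5, 8, 9, 10, 14, 15, 20}
|A + A| = 21

|A + A| = 21


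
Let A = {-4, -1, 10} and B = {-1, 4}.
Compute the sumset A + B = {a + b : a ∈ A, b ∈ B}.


A + B = {a + b : a ∈ A, b ∈ B}.
Enumerate all |A|·|B| = 3·2 = 6 pairs (a, b) and collect distinct sums.
a = -4: -4+-1=-5, -4+4=0
a = -1: -1+-1=-2, -1+4=3
a = 10: 10+-1=9, 10+4=14
Collecting distinct sums: A + B = {-5, -2, 0, 3, 9, 14}
|A + B| = 6

A + B = {-5, -2, 0, 3, 9, 14}


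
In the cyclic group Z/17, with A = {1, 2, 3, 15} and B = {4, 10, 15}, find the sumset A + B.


Work in Z/17Z: reduce every sum a + b modulo 17.
Enumerate all 12 pairs:
a = 1: 1+4=5, 1+10=11, 1+15=16
a = 2: 2+4=6, 2+10=12, 2+15=0
a = 3: 3+4=7, 3+10=13, 3+15=1
a = 15: 15+4=2, 15+10=8, 15+15=13
Distinct residues collected: {0, 1, 2, 5, 6, 7, 8, 11, 12, 13, 16}
|A + B| = 11 (out of 17 total residues).

A + B = {0, 1, 2, 5, 6, 7, 8, 11, 12, 13, 16}


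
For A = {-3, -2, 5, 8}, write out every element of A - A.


A - A = {a - a' : a, a' ∈ A}.
Compute a - a' for each ordered pair (a, a'):
a = -3: -3--3=0, -3--2=-1, -3-5=-8, -3-8=-11
a = -2: -2--3=1, -2--2=0, -2-5=-7, -2-8=-10
a = 5: 5--3=8, 5--2=7, 5-5=0, 5-8=-3
a = 8: 8--3=11, 8--2=10, 8-5=3, 8-8=0
Collecting distinct values (and noting 0 appears from a-a):
A - A = {-11, -10, -8, -7, -3, -1, 0, 1, 3, 7, 8, 10, 11}
|A - A| = 13

A - A = {-11, -10, -8, -7, -3, -1, 0, 1, 3, 7, 8, 10, 11}


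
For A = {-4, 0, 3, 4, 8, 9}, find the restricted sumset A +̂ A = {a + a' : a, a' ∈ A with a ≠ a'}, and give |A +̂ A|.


Restricted sumset: A +̂ A = {a + a' : a ∈ A, a' ∈ A, a ≠ a'}.
Equivalently, take A + A and drop any sum 2a that is achievable ONLY as a + a for a ∈ A (i.e. sums representable only with equal summands).
Enumerate pairs (a, a') with a < a' (symmetric, so each unordered pair gives one sum; this covers all a ≠ a'):
  -4 + 0 = -4
  -4 + 3 = -1
  -4 + 4 = 0
  -4 + 8 = 4
  -4 + 9 = 5
  0 + 3 = 3
  0 + 4 = 4
  0 + 8 = 8
  0 + 9 = 9
  3 + 4 = 7
  3 + 8 = 11
  3 + 9 = 12
  4 + 8 = 12
  4 + 9 = 13
  8 + 9 = 17
Collected distinct sums: {-4, -1, 0, 3, 4, 5, 7, 8, 9, 11, 12, 13, 17}
|A +̂ A| = 13
(Reference bound: |A +̂ A| ≥ 2|A| - 3 for |A| ≥ 2, with |A| = 6 giving ≥ 9.)

|A +̂ A| = 13


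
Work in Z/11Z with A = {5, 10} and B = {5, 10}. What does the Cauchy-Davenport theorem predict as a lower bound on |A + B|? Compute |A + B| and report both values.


Cauchy-Davenport: |A + B| ≥ min(p, |A| + |B| - 1) for A, B nonempty in Z/pZ.
|A| = 2, |B| = 2, p = 11.
CD lower bound = min(11, 2 + 2 - 1) = min(11, 3) = 3.
Compute A + B mod 11 directly:
a = 5: 5+5=10, 5+10=4
a = 10: 10+5=4, 10+10=9
A + B = {4, 9, 10}, so |A + B| = 3.
Verify: 3 ≥ 3? Yes ✓.

CD lower bound = 3, actual |A + B| = 3.


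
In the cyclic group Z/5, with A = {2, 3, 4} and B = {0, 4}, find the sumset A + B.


Work in Z/5Z: reduce every sum a + b modulo 5.
Enumerate all 6 pairs:
a = 2: 2+0=2, 2+4=1
a = 3: 3+0=3, 3+4=2
a = 4: 4+0=4, 4+4=3
Distinct residues collected: {1, 2, 3, 4}
|A + B| = 4 (out of 5 total residues).

A + B = {1, 2, 3, 4}


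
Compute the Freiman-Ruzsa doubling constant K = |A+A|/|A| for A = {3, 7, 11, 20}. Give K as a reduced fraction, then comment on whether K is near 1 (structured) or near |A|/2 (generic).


|A| = 4.
Compute A + A by enumerating all 16 pairs.
A + A = {6, 10, 14, 18, 22, 23, 27, 31, 40}, so |A + A| = 9.
K = |A + A| / |A| = 9/4 (already in lowest terms) ≈ 2.2500.
Reference: AP of size 4 gives K = 7/4 ≈ 1.7500; a fully generic set of size 4 gives K ≈ 2.5000.

|A| = 4, |A + A| = 9, K = 9/4.


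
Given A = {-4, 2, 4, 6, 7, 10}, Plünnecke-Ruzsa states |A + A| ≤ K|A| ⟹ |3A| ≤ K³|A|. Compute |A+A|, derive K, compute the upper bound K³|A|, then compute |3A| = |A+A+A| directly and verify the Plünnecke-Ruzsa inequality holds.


|A| = 6.
Step 1: Compute A + A by enumerating all 36 pairs.
A + A = {-8, -2, 0, 2, 3, 4, 6, 8, 9, 10, 11, 12, 13, 14, 16, 17, 20}, so |A + A| = 17.
Step 2: Doubling constant K = |A + A|/|A| = 17/6 = 17/6 ≈ 2.8333.
Step 3: Plünnecke-Ruzsa gives |3A| ≤ K³·|A| = (2.8333)³ · 6 ≈ 136.4722.
Step 4: Compute 3A = A + A + A directly by enumerating all triples (a,b,c) ∈ A³; |3A| = 31.
Step 5: Check 31 ≤ 136.4722? Yes ✓.

K = 17/6, Plünnecke-Ruzsa bound K³|A| ≈ 136.4722, |3A| = 31, inequality holds.


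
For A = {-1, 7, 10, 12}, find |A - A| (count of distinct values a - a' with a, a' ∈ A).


A - A = {a - a' : a, a' ∈ A}; |A| = 4.
Bounds: 2|A|-1 ≤ |A - A| ≤ |A|² - |A| + 1, i.e. 7 ≤ |A - A| ≤ 13.
Note: 0 ∈ A - A always (from a - a). The set is symmetric: if d ∈ A - A then -d ∈ A - A.
Enumerate nonzero differences d = a - a' with a > a' (then include -d):
Positive differences: {2, 3, 5, 8, 11, 13}
Full difference set: {0} ∪ (positive diffs) ∪ (negative diffs).
|A - A| = 1 + 2·6 = 13 (matches direct enumeration: 13).

|A - A| = 13


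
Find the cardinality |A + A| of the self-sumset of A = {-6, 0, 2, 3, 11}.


A + A = {a + a' : a, a' ∈ A}; |A| = 5.
General bounds: 2|A| - 1 ≤ |A + A| ≤ |A|(|A|+1)/2, i.e. 9 ≤ |A + A| ≤ 15.
Lower bound 2|A|-1 is attained iff A is an arithmetic progression.
Enumerate sums a + a' for a ≤ a' (symmetric, so this suffices):
a = -6: -6+-6=-12, -6+0=-6, -6+2=-4, -6+3=-3, -6+11=5
a = 0: 0+0=0, 0+2=2, 0+3=3, 0+11=11
a = 2: 2+2=4, 2+3=5, 2+11=13
a = 3: 3+3=6, 3+11=14
a = 11: 11+11=22
Distinct sums: {-12, -6, -4, -3, 0, 2, 3, 4, 5, 6, 11, 13, 14, 22}
|A + A| = 14

|A + A| = 14


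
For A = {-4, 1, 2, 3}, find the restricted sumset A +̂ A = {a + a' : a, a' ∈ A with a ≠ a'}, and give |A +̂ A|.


Restricted sumset: A +̂ A = {a + a' : a ∈ A, a' ∈ A, a ≠ a'}.
Equivalently, take A + A and drop any sum 2a that is achievable ONLY as a + a for a ∈ A (i.e. sums representable only with equal summands).
Enumerate pairs (a, a') with a < a' (symmetric, so each unordered pair gives one sum; this covers all a ≠ a'):
  -4 + 1 = -3
  -4 + 2 = -2
  -4 + 3 = -1
  1 + 2 = 3
  1 + 3 = 4
  2 + 3 = 5
Collected distinct sums: {-3, -2, -1, 3, 4, 5}
|A +̂ A| = 6
(Reference bound: |A +̂ A| ≥ 2|A| - 3 for |A| ≥ 2, with |A| = 4 giving ≥ 5.)

|A +̂ A| = 6


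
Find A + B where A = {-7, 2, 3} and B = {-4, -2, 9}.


A + B = {a + b : a ∈ A, b ∈ B}.
Enumerate all |A|·|B| = 3·3 = 9 pairs (a, b) and collect distinct sums.
a = -7: -7+-4=-11, -7+-2=-9, -7+9=2
a = 2: 2+-4=-2, 2+-2=0, 2+9=11
a = 3: 3+-4=-1, 3+-2=1, 3+9=12
Collecting distinct sums: A + B = {-11, -9, -2, -1, 0, 1, 2, 11, 12}
|A + B| = 9

A + B = {-11, -9, -2, -1, 0, 1, 2, 11, 12}


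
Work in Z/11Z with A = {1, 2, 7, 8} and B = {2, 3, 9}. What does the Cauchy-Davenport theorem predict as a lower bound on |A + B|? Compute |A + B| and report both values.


Cauchy-Davenport: |A + B| ≥ min(p, |A| + |B| - 1) for A, B nonempty in Z/pZ.
|A| = 4, |B| = 3, p = 11.
CD lower bound = min(11, 4 + 3 - 1) = min(11, 6) = 6.
Compute A + B mod 11 directly:
a = 1: 1+2=3, 1+3=4, 1+9=10
a = 2: 2+2=4, 2+3=5, 2+9=0
a = 7: 7+2=9, 7+3=10, 7+9=5
a = 8: 8+2=10, 8+3=0, 8+9=6
A + B = {0, 3, 4, 5, 6, 9, 10}, so |A + B| = 7.
Verify: 7 ≥ 6? Yes ✓.

CD lower bound = 6, actual |A + B| = 7.


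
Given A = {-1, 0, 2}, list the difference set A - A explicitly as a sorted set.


A - A = {a - a' : a, a' ∈ A}.
Compute a - a' for each ordered pair (a, a'):
a = -1: -1--1=0, -1-0=-1, -1-2=-3
a = 0: 0--1=1, 0-0=0, 0-2=-2
a = 2: 2--1=3, 2-0=2, 2-2=0
Collecting distinct values (and noting 0 appears from a-a):
A - A = {-3, -2, -1, 0, 1, 2, 3}
|A - A| = 7

A - A = {-3, -2, -1, 0, 1, 2, 3}


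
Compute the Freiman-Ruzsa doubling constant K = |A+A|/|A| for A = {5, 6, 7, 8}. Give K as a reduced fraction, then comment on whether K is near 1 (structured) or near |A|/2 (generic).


|A| = 4.
Compute A + A by enumerating all 16 pairs.
A + A = {10, 11, 12, 13, 14, 15, 16}, so |A + A| = 7.
K = |A + A| / |A| = 7/4 (already in lowest terms) ≈ 1.7500.
Reference: AP of size 4 gives K = 7/4 ≈ 1.7500; a fully generic set of size 4 gives K ≈ 2.5000.

|A| = 4, |A + A| = 7, K = 7/4.


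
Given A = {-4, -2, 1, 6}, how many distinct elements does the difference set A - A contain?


A - A = {a - a' : a, a' ∈ A}; |A| = 4.
Bounds: 2|A|-1 ≤ |A - A| ≤ |A|² - |A| + 1, i.e. 7 ≤ |A - A| ≤ 13.
Note: 0 ∈ A - A always (from a - a). The set is symmetric: if d ∈ A - A then -d ∈ A - A.
Enumerate nonzero differences d = a - a' with a > a' (then include -d):
Positive differences: {2, 3, 5, 8, 10}
Full difference set: {0} ∪ (positive diffs) ∪ (negative diffs).
|A - A| = 1 + 2·5 = 11 (matches direct enumeration: 11).

|A - A| = 11


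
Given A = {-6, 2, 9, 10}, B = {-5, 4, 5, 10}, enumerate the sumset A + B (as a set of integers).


A + B = {a + b : a ∈ A, b ∈ B}.
Enumerate all |A|·|B| = 4·4 = 16 pairs (a, b) and collect distinct sums.
a = -6: -6+-5=-11, -6+4=-2, -6+5=-1, -6+10=4
a = 2: 2+-5=-3, 2+4=6, 2+5=7, 2+10=12
a = 9: 9+-5=4, 9+4=13, 9+5=14, 9+10=19
a = 10: 10+-5=5, 10+4=14, 10+5=15, 10+10=20
Collecting distinct sums: A + B = {-11, -3, -2, -1, 4, 5, 6, 7, 12, 13, 14, 15, 19, 20}
|A + B| = 14

A + B = {-11, -3, -2, -1, 4, 5, 6, 7, 12, 13, 14, 15, 19, 20}


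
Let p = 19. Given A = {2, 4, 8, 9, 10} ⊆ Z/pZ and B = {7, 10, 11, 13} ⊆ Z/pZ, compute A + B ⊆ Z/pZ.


Work in Z/19Z: reduce every sum a + b modulo 19.
Enumerate all 20 pairs:
a = 2: 2+7=9, 2+10=12, 2+11=13, 2+13=15
a = 4: 4+7=11, 4+10=14, 4+11=15, 4+13=17
a = 8: 8+7=15, 8+10=18, 8+11=0, 8+13=2
a = 9: 9+7=16, 9+10=0, 9+11=1, 9+13=3
a = 10: 10+7=17, 10+10=1, 10+11=2, 10+13=4
Distinct residues collected: {0, 1, 2, 3, 4, 9, 11, 12, 13, 14, 15, 16, 17, 18}
|A + B| = 14 (out of 19 total residues).

A + B = {0, 1, 2, 3, 4, 9, 11, 12, 13, 14, 15, 16, 17, 18}


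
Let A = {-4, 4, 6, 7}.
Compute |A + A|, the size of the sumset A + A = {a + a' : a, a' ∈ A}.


A + A = {a + a' : a, a' ∈ A}; |A| = 4.
General bounds: 2|A| - 1 ≤ |A + A| ≤ |A|(|A|+1)/2, i.e. 7 ≤ |A + A| ≤ 10.
Lower bound 2|A|-1 is attained iff A is an arithmetic progression.
Enumerate sums a + a' for a ≤ a' (symmetric, so this suffices):
a = -4: -4+-4=-8, -4+4=0, -4+6=2, -4+7=3
a = 4: 4+4=8, 4+6=10, 4+7=11
a = 6: 6+6=12, 6+7=13
a = 7: 7+7=14
Distinct sums: {-8, 0, 2, 3, 8, 10, 11, 12, 13, 14}
|A + A| = 10

|A + A| = 10


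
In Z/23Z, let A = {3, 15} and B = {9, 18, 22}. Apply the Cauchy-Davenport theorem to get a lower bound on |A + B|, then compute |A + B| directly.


Cauchy-Davenport: |A + B| ≥ min(p, |A| + |B| - 1) for A, B nonempty in Z/pZ.
|A| = 2, |B| = 3, p = 23.
CD lower bound = min(23, 2 + 3 - 1) = min(23, 4) = 4.
Compute A + B mod 23 directly:
a = 3: 3+9=12, 3+18=21, 3+22=2
a = 15: 15+9=1, 15+18=10, 15+22=14
A + B = {1, 2, 10, 12, 14, 21}, so |A + B| = 6.
Verify: 6 ≥ 4? Yes ✓.

CD lower bound = 4, actual |A + B| = 6.
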